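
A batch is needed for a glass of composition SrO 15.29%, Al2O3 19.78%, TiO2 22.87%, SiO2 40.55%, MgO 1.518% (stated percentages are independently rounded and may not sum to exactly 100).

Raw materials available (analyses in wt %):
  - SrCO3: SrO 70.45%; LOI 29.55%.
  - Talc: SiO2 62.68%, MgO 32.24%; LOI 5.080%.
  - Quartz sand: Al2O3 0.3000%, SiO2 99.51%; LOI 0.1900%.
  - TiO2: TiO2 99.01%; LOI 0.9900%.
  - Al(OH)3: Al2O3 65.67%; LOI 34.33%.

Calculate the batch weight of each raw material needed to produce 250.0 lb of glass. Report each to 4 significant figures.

Batch per 250.0 lb glass:
  SrCO3: 54.26 lb
  Talc: 11.77 lb
  Quartz sand: 94.46 lb
  TiO2: 57.75 lb
  Al(OH)3: 74.87 lb
Total batch = 293.1 lb; LOI loss = 43.09 lb; yield = 85.30%

All arithmetic maintains full precision throughout — mid-chain values appear (rounded to 4 significant figures) between the steps; each reported number receives exactly one rounding — all derived quantities, which include the five compositions, totals, glass mass, ignition loss, the yield, are rebuilt in full precision, exactly as shown in the problem or the answer, from the weighed amounts per 250.0 lb of glass.
Oxide mass targets, per 250.0 lb glass:
  SrO: 15.29% × 250.0 = 38.22 lb
  Al2O3: 19.78% × 250.0 = 49.45 lb
  TiO2: 22.87% × 250.0 = 57.18 lb
  SiO2: 40.55% × 250.0 = 101.4 lb
  MgO: 1.518% × 250.0 = 3.795 lb
Sums-versus-targets review applying the batch weights above, relative to the basis at hand (sums match the target masses given rounding of the digits):
  SrO: 54.26·0.7045 = 38.23 lb (target 38.22 lb)
  Al2O3: 94.46·0.003000 + 74.87·0.6567 = 49.45 lb (target 49.45 lb)
  TiO2: 57.75·0.9901 = 57.18 lb (target 57.18 lb)
  SiO2: 11.77·0.6268 + 94.46·0.9951 = 101.4 lb (target 101.4 lb)
  MgO: 11.77·0.3224 = 3.795 lb (target 3.795 lb)
Glass mass check: total charge less LOI = 250.0 lb (the Σ of target masses is 250.0 lb; with the basis standing at 250.0 lb — any gap is answer rounding).
Adding the batch up: Σ batch = 293.1 lb; Σ batch·LOI gives LOI loss = 43.09 lb; glass ÷ batch gives a yield of 85.30%.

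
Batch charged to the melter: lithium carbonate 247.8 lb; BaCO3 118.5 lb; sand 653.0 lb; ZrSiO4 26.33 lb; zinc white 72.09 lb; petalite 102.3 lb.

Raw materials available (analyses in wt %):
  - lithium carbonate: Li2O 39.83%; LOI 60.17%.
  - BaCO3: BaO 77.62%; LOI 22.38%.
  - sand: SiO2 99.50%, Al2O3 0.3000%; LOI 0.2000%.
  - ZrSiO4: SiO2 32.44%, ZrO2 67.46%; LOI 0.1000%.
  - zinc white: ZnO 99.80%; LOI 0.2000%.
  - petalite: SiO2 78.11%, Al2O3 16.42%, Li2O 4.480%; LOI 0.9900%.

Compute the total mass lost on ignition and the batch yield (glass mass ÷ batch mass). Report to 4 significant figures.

All arithmetic maintains full precision end to end. Values along the way are shown, rounded to four significant digits, within the worked lines; a single rounding yields each reported value. The derived quantities, including net glass mass, yield, the six compositions, the totals, ignition loss, are carried using the weight values per 1042 lb of glass in exact precision as they appear in problem or answer.
LOI of each material in turn:
  lithium carbonate: 247.8 × 0.6017 = 149.1 lb
  BaCO3: 118.5 × 0.2238 = 26.52 lb
  sand: 653.0 × 0.002000 = 1.306 lb
  ZrSiO4: 26.33 × 0.001000 = 0.02633 lb
  zinc white: 72.09 × 0.002000 = 0.1442 lb
  petalite: 102.3 × 0.009900 = 1.013 lb
Total LOI = 178.1 lb
Glass = batch − LOI = 1220 − 178.1 = 1042 lb

LOI loss = 178.1 lb; glass = 1042 lb; yield = 85.40%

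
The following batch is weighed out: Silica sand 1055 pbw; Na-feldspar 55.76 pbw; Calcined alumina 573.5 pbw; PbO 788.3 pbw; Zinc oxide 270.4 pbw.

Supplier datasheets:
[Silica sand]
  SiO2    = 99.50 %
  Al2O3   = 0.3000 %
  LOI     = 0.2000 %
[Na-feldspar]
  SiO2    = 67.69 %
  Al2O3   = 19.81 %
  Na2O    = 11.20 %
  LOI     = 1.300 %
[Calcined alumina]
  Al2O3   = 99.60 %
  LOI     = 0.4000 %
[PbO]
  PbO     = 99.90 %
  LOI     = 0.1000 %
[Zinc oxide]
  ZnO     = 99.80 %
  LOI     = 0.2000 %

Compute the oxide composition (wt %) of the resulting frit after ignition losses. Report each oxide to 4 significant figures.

Full float precision is carried all the way through — intermediates appear (rounded to four significant figures) in the printout — exactly one rounding is applied to each reported value. The derived quantities (ignition loss, five oxide percentages, yield, net glass mass, the totals) are rebuilt from the weighed amounts at 2737 pbw of glass at full float precision, exactly as shown in the problem or answer text.
Per-oxide mass from batch:
  ZnO: 270.4·0.9980 = 269.9 pbw
  SiO2: 1055·0.9950 + 55.76·0.6769 = 1087 pbw
  Al2O3: 1055·0.003000 + 55.76·0.1981 + 573.5·0.9960 = 585.4 pbw
  Na2O: 55.76·0.1120 = 6.245 pbw
  PbO: 788.3·0.9990 = 787.5 pbw
LOI: 1055·0.002000 + 55.76·0.01300 + 573.5·0.004000 + 788.3·0.001000 + 270.4·0.002000 = 6.458 pbw
The glass mass, total less LOI, = 2743 − 6.458 = 2737 pbw (the oxide masses sum to this)
percent share: oxide ÷ glass, ×100

Glass mass = 2737 pbw (batch 2743 − LOI 6.458).
Composition: ZnO 9.861%, SiO2 39.74%, Al2O3 21.39%, Na2O 0.2282%, PbO 28.78%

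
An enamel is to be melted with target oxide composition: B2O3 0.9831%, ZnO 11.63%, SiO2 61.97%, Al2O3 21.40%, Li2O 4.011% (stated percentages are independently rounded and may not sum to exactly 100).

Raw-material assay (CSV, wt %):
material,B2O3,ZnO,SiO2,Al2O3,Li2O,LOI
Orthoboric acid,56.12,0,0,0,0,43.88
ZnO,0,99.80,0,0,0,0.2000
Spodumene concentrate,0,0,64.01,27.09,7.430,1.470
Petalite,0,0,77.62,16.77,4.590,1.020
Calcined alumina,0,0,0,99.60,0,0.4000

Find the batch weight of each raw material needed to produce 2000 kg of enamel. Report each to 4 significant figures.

Intermediates are displayed rounded off to 4 significant figures between the steps — full float precision is carried at every stage. Exactly one rounding is applied to every reported result; the derived quantities (LOI, glass mass, yield, totals, the five compositions) are re-derived from the weighed amounts on 2000 kg of glass in full precision as set out in the question or the answer.
Oxide-by-oxide targets in 2000 kg enamel:
  B2O3: 0.9831% × 2000 = 19.66 kg
  ZnO: 11.63% × 2000 = 232.6 kg
  SiO2: 61.97% × 2000 = 1239 kg
  Al2O3: 21.40% × 2000 = 428.0 kg
  Li2O: 4.011% × 2000 = 80.22 kg
Sums-versus-targets review with the batch weights as given, versus the basis set out (each sum matches its target mass exact up to rounding of places):
  B2O3: 35.04·0.5612 = 19.66 kg (target 19.66 kg)
  ZnO: 233.1·0.9980 = 232.6 kg (target 232.6 kg)
  SiO2: 190.1·0.6401 + 1440·0.7762 = 1239 kg (target 1239 kg)
  Al2O3: 190.1·0.2709 + 1440·0.1677 + 135.6·0.9960 = 428.0 kg (target 428.0 kg)
  Li2O: 190.1·0.07430 + 1440·0.04590 = 80.22 kg (target 80.22 kg)
Consistency of the glass mass: whole batch net of LOI = 2000 kg (per-oxide target masses sum to 2000 kg; stated basis 2000 kg — differing by rounding only).
Summing the batch: Σ batch = 2034 kg; loss to ignition Σ batch·LOI = 33.87 kg; the yield ratio, glass ÷ batch: 98.33%.

Batch per 2000 kg enamel:
  Orthoboric acid: 35.04 kg
  ZnO: 233.1 kg
  Spodumene concentrate: 190.1 kg
  Petalite: 1440 kg
  Calcined alumina: 135.6 kg
Total batch = 2034 kg; LOI loss = 33.87 kg; yield = 98.33%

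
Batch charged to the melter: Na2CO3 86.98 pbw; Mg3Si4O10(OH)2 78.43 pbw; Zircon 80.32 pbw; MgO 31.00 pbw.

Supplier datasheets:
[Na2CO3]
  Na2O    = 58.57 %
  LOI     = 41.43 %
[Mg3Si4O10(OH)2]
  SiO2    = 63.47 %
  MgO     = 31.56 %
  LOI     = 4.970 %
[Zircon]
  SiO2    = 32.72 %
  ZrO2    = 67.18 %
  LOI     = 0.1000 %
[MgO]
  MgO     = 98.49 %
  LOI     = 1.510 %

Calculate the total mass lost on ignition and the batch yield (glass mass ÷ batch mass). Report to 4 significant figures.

LOI loss = 40.48 pbw; glass = 236.2 pbw; yield = 85.37%

Every computation carries full precision at each step. The intermediate values are shown rounded to 4 significant figures across the worked steps; exactly one rounding goes into each reported result; all derived quantities, which include four oxide percentages, the yield, LOI, net glass mass, totals, are rebuilt in full float precision, as quoted within the question or the answer, from the weighed amounts at 236.2 pbw of glass.
Loss on ignition, line by line:
  Na2CO3: 86.98 × 0.4143 = 36.04 pbw
  Mg3Si4O10(OH)2: 78.43 × 0.04970 = 3.898 pbw
  Zircon: 80.32 × 0.001000 = 0.08032 pbw
  MgO: 31.00 × 0.01510 = 0.4681 pbw
Total LOI = 40.48 pbw
Glass = batch − LOI = 276.7 − 40.48 = 236.2 pbw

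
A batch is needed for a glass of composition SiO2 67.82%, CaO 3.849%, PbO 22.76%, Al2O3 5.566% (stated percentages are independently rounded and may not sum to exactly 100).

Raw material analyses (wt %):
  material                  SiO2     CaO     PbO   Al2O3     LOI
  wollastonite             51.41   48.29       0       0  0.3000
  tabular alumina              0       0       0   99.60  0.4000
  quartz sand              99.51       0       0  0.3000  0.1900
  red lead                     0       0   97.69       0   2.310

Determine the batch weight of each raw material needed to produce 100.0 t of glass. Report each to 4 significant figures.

Batch per 100.0 t glass:
  wollastonite: 7.971 t
  tabular alumina: 5.395 t
  quartz sand: 64.04 t
  red lead: 23.30 t
Total batch = 100.7 t; LOI loss = 0.7054 t; yield = 99.30%

Rounding to four significant figures governs every intermediate as shown. The whole derivation carries exact precision at each step. A single rounding produces every reported figure. The derived quantities are carried from the weighed amounts at 100.0 t of glass at exact precision (four oxide percentages, the yield, net glass mass, the totals, ignition loss) as quoted within the problem or the answer.
Target oxide masses per 100.0 t glass:
  SiO2: 67.82% × 100.0 = 67.82 t
  CaO: 3.849% × 100.0 = 3.849 t
  PbO: 22.76% × 100.0 = 22.76 t
  Al2O3: 5.566% × 100.0 = 5.566 t
Sums-versus-targets review per the reported batch figures, versus the basis set out (every target is met by its sum given rounding of the digits):
  SiO2: 7.971·0.5141 + 64.04·0.9951 = 67.82 t (target 67.82 t)
  CaO: 7.971·0.4829 = 3.849 t (target 3.849 t)
  PbO: 23.30·0.9769 = 22.76 t (target 22.76 t)
  Al2O3: 5.395·0.9960 + 64.04·0.003000 = 5.566 t (target 5.566 t)
Mass balance on the glass: net batch after ignition = 100.0 t (summing oxide targets gives 100.0 t; against the stated basis, 100.0 t — a pure rounding effect).
Summing the batch: Σ batch = 100.7 t; the LOI term Σ batch·LOI equals 0.7054 t; glass ÷ batch gives a yield of 99.30%.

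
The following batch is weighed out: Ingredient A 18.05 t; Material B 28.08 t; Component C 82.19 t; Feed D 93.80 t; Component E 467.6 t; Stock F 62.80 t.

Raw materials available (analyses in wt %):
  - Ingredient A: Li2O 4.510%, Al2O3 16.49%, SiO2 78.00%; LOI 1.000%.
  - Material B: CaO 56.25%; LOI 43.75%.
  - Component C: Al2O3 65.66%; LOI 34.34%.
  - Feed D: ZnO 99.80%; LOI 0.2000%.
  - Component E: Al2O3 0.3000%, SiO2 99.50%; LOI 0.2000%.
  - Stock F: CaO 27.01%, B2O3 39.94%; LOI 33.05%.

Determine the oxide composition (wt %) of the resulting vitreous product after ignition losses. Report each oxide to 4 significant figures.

All arithmetic runs at full precision at each step; working values are displayed, with 4-significant-digit rounding, when written out — each reported figure receives exactly one rounding — the derived quantities are rebuilt at full precision (the yield, the six compositions, the totals, LOI, net glass mass) from the batch weights per 690.0 t of glass precisely as stated by either problem or answer.
Mass of each oxide from the mix:
  CaO: 28.08·0.5625 + 62.80·0.2701 = 32.76 t
  ZnO: 93.80·0.9980 = 93.61 t
  Li2O: 18.05·0.04510 = 0.8141 t
  Al2O3: 18.05·0.1649 + 82.19·0.6566 + 467.6·0.003000 = 58.35 t
  SiO2: 18.05·0.7800 + 467.6·0.9950 = 479.3 t
  B2O3: 62.80·0.3994 = 25.08 t
LOI: 18.05·0.01000 + 28.08·0.4375 + 82.19·0.3434 + 93.80·0.002000 + 467.6·0.002000 + 62.80·0.3305 = 62.57 t
Glass = total batch minus LOI = 752.5 − 62.57 = 690.0 t (equal to the oxide-mass sum)
percent by weight: oxide/glass ×100

Glass mass = 690.0 t (batch 752.5 − LOI 62.57).
Composition: CaO 4.748%, ZnO 13.57%, Li2O 0.1180%, Al2O3 8.456%, SiO2 69.47%, B2O3 3.635%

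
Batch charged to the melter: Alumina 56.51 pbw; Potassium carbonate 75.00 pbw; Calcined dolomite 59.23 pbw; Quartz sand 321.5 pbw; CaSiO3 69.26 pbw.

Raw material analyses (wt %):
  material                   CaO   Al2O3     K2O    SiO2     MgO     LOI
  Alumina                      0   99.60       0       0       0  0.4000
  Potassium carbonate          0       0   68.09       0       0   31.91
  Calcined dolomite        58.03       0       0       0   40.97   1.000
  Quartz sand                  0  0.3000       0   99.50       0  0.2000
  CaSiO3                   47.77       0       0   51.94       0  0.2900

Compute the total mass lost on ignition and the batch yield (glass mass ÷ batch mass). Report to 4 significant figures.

LOI loss = 25.59 pbw; glass = 555.9 pbw; yield = 95.60%

In-progress results are displayed, with 4-significant-digit rounding, across the worked steps. All arithmetic runs at exact precision at all times — every reported number is rounded once only; derived quantities (the totals, glass mass, ignition loss, the yield, five oxide percentages) are computed in exact precision using the weight values at 555.9 pbw of glass as they appear in the question or the answer.
Per-material ignition loss:
  Alumina: 56.51 × 0.004000 = 0.2260 pbw
  Potassium carbonate: 75.00 × 0.3191 = 23.93 pbw
  Calcined dolomite: 59.23 × 0.01000 = 0.5923 pbw
  Quartz sand: 321.5 × 0.002000 = 0.6430 pbw
  CaSiO3: 69.26 × 0.002900 = 0.2009 pbw
Total LOI = 25.59 pbw
Glass = batch − LOI = 581.5 − 25.59 = 555.9 pbw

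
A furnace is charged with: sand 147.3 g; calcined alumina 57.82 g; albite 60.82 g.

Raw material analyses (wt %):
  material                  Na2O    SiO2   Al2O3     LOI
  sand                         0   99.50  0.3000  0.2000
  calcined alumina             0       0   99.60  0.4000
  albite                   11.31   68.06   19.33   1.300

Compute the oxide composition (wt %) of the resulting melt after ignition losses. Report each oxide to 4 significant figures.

Values along the way appear (rounded to four significant figures) within the worked lines; all internal work holds exact precision at all times; every reported figure takes just one rounding. All derived quantities (LOI, three oxide percentages, yield, glass mass, the totals) are re-derived in full precision from the weighed amounts on 264.6 g of glass as they appear in the question or the answer.
What the batch supplies per oxide:
  Na2O: 60.82·0.1131 = 6.879 g
  SiO2: 147.3·0.9950 + 60.82·0.6806 = 188.0 g
  Al2O3: 147.3·0.003000 + 57.82·0.9960 + 60.82·0.1933 = 69.79 g
LOI: 147.3·0.002000 + 57.82·0.004000 + 60.82·0.01300 = 1.317 g
Net of LOI, the glass mass = 265.9 − 1.317 = 264.6 g (consistent with Σ oxide mass)
percent share: oxide ÷ glass, ×100

Glass mass = 264.6 g (batch 265.9 − LOI 1.317).
Composition: Na2O 2.599%, SiO2 71.03%, Al2O3 26.37%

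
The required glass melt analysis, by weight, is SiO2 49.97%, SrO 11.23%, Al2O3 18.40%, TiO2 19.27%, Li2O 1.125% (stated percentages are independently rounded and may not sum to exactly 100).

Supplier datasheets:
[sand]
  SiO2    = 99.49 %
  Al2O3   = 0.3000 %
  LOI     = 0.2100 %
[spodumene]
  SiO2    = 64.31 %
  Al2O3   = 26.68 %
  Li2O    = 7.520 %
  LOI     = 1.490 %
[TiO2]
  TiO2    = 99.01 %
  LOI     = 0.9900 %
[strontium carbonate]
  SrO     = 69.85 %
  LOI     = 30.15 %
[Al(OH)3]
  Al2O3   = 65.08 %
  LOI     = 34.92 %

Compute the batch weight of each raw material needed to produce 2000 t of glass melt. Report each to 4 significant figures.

The working math runs at full float precision through the solve — working values are shown rounded to 4 significant digits between the steps. Each reported number is rounded just once — derived quantities, which include glass mass, yield, the five compositions, the totals, LOI, are rebuilt at full float precision, as written in either problem or answer, using the weight values at 2000 t of glass.
Target oxide masses per 2000 t glass melt:
  SiO2: 49.97% × 2000 = 999.4 t
  SrO: 11.23% × 2000 = 224.6 t
  Al2O3: 18.40% × 2000 = 368.0 t
  TiO2: 19.27% × 2000 = 385.4 t
  Li2O: 1.125% × 2000 = 22.50 t
Balance tally, oxide-wise, with the batch weights as given, relative to the basis at hand (delivered sums recover each target inside rounding margins):
  SiO2: 811.1·0.9949 + 299.2·0.6431 = 999.4 t (target 999.4 t)
  SrO: 321.5·0.6985 = 224.6 t (target 224.6 t)
  Al2O3: 811.1·0.003000 + 299.2·0.2668 + 439.1·0.6508 = 368.0 t (target 368.0 t)
  TiO2: 389.3·0.9901 = 385.4 t (target 385.4 t)
  Li2O: 299.2·0.07520 = 22.50 t (target 22.50 t)
Glass-mass closure: Σ batch − LOI loss = 2000 t (per-oxide target masses sum to 2000 t; with the basis standing at 2000 t — any gap is answer rounding).
Batch total: Σ batch = 2260 t; LOI loss = Σ batch·LOI = 260.3 t; yield: glass divided by total = 88.48%.

Batch per 2000 t glass melt:
  sand: 811.1 t
  spodumene: 299.2 t
  TiO2: 389.3 t
  strontium carbonate: 321.5 t
  Al(OH)3: 439.1 t
Total batch = 2260 t; LOI loss = 260.3 t; yield = 88.48%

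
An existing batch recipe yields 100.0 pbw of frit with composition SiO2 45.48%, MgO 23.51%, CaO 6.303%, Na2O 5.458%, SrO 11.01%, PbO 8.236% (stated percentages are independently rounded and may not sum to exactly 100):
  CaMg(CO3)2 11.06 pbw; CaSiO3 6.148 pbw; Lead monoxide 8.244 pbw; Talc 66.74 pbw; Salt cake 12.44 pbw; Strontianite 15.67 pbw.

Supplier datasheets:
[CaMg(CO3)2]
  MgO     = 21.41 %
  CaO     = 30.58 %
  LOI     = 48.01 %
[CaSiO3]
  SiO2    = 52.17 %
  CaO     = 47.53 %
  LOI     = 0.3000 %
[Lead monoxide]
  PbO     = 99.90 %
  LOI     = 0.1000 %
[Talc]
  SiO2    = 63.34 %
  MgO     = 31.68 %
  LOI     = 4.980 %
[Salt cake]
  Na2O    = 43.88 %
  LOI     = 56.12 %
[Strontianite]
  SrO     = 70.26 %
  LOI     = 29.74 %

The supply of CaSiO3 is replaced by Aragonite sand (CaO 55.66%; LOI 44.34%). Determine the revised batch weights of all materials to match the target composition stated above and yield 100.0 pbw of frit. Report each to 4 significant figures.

Revised batch per 100.0 pbw frit:
  CaMg(CO3)2: 3.563 pbw
  Aragonite sand: 9.367 pbw
  Lead monoxide: 8.244 pbw
  Talc: 71.80 pbw
  Salt cake: 12.44 pbw
  Strontianite: 15.67 pbw
Total batch = 121.1 pbw; LOI loss = 21.09 pbw

The whole derivation holds full precision at every stage — working values are shown rounded to 4 significant digits in the working. A single rounding yields each reported value; derived quantities are re-derived starting from the weights for 100.0 pbw of glass in full float precision (six oxide percentages, the yield, glass mass, ignition loss, totals), exactly as printed in the question or the answer.
The oxide mass targets at 100.0 pbw frit:
  SiO2: 45.48% × 100.0 = 45.48 pbw
  MgO: 23.51% × 100.0 = 23.51 pbw
  CaO: 6.303% × 100.0 = 6.303 pbw
  Na2O: 5.458% × 100.0 = 5.458 pbw
  SrO: 11.01% × 100.0 = 11.01 pbw
  PbO: 8.236% × 100.0 = 8.236 pbw
A balance pass over the oxides, working from each reported weight, relative to the basis at hand (each sum matches its target mass within answer rounding):
  SiO2: 71.80·0.6334 = 45.48 pbw (target 45.48 pbw)
  MgO: 3.563·0.2141 + 71.80·0.3168 = 23.51 pbw (target 23.51 pbw)
  CaO: 3.563·0.3058 + 9.367·0.5566 = 6.303 pbw (target 6.303 pbw)
  Na2O: 12.44·0.4388 = 5.459 pbw (target 5.458 pbw)
  SrO: 15.67·0.7026 = 11.01 pbw (target 11.01 pbw)
  PbO: 8.244·0.9990 = 8.236 pbw (target 8.236 pbw)
The glass-mass cross-check: Σ batch − LOI loss = 99.99 pbw (the targets, summed, come to 100.0 pbw; versus the stated basis of 100.0 pbw — differing by rounding only).
Batch total: Σ batch = 121.1 pbw; LOI loss = Σ batch·LOI = 21.09 pbw; glass ÷ batch gives a yield of 82.58%.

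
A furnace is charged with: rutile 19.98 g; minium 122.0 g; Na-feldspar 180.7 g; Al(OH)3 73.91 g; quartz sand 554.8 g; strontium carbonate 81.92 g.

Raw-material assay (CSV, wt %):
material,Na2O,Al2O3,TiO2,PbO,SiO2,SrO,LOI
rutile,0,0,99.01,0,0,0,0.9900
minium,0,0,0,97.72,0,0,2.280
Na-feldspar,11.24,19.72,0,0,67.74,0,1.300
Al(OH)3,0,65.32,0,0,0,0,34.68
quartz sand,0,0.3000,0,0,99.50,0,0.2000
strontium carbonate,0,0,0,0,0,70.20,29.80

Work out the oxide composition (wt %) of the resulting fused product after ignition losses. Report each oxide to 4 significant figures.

In-progress results are printed, rounded to 4 significant digits, across the worked steps — the whole derivation keeps exact precision throughout; each reported result is rounded only once — the derived quantities (the six compositions, net glass mass, ignition loss, yield, the totals) are recomputed from the batch weights on 976.8 g of glass at exact precision as set out in the problem or answer text.
Mass of each oxide from the mix:
  Na2O: 180.7·0.1124 = 20.31 g
  Al2O3: 180.7·0.1972 + 73.91·0.6532 + 554.8·0.003000 = 85.58 g
  TiO2: 19.98·0.9901 = 19.78 g
  PbO: 122.0·0.9772 = 119.2 g
  SiO2: 180.7·0.6774 + 554.8·0.9950 = 674.4 g
  SrO: 81.92·0.7020 = 57.51 g
LOI: 19.98·0.009900 + 122.0·0.02280 + 180.7·0.01300 + 73.91·0.3468 + 554.8·0.002000 + 81.92·0.2980 = 56.48 g
The glass mass, total less LOI, = 1033 − 56.48 = 976.8 g (= the summed oxide contributions)
percent by weight: oxide/glass ×100

Glass mass = 976.8 g (batch 1033 − LOI 56.48).
Composition: Na2O 2.079%, Al2O3 8.761%, TiO2 2.025%, PbO 12.20%, SiO2 69.04%, SrO 5.887%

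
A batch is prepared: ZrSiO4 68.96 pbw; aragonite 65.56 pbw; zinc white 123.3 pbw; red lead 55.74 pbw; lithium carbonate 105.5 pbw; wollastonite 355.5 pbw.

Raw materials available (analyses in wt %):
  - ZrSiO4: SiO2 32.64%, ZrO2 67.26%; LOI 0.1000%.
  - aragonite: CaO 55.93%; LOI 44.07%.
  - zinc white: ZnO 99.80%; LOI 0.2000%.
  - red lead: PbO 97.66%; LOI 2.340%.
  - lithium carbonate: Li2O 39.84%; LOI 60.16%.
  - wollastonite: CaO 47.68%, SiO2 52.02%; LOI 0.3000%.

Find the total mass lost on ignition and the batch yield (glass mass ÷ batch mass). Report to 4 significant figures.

LOI loss = 95.05 pbw; glass = 679.5 pbw; yield = 87.73%

The intermediate values are shown (rounded to four significant digits) when written out; each numeric step keeps exact precision all the way through. Each reported result is rounded exactly once — derived quantities, which include net glass mass, the six compositions, totals, LOI, the yield, are rebuilt in exact precision, exactly as shown in the question or the answer, from the weighed amounts on 679.5 pbw of glass.
Ignition loss by material:
  ZrSiO4: 68.96 × 0.001000 = 0.06896 pbw
  aragonite: 65.56 × 0.4407 = 28.89 pbw
  zinc white: 123.3 × 0.002000 = 0.2466 pbw
  red lead: 55.74 × 0.02340 = 1.304 pbw
  lithium carbonate: 105.5 × 0.6016 = 63.47 pbw
  wollastonite: 355.5 × 0.003000 = 1.067 pbw
Total LOI = 95.05 pbw
Glass = batch − LOI = 774.6 − 95.05 = 679.5 pbw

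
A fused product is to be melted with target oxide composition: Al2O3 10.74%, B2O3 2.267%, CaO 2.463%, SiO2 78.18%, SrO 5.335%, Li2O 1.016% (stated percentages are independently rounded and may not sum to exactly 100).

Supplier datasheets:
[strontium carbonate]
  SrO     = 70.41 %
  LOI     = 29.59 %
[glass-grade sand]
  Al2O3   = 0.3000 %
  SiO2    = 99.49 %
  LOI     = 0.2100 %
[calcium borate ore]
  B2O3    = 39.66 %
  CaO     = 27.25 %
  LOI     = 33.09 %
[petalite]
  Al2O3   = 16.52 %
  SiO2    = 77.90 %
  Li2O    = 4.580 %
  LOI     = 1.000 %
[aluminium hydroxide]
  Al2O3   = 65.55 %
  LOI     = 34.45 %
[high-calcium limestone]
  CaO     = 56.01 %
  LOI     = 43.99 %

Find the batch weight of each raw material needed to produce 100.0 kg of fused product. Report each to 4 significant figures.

Batch per 100.0 kg fused product:
  strontium carbonate: 7.577 kg
  glass-grade sand: 61.21 kg
  calcium borate ore: 5.716 kg
  petalite: 22.18 kg
  aluminium hydroxide: 10.51 kg
  high-calcium limestone: 1.616 kg
Total batch = 108.8 kg; LOI loss = 8.815 kg; yield = 91.90%

Every computation keeps exact precision at each step; in-progress results are displayed (rounded to four significant digits) between the steps — a single rounding finalizes every reported figure. All derived quantities, which include the six compositions, totals, the yield, net glass mass, ignition loss, are rebuilt in exact precision, precisely as stated by the problem or the answer, from the batch weights per 100.0 kg of glass.
Per-oxide target masses for 100.0 kg fused product:
  Al2O3: 10.74% × 100.0 = 10.74 kg
  B2O3: 2.267% × 100.0 = 2.267 kg
  CaO: 2.463% × 100.0 = 2.463 kg
  SiO2: 78.18% × 100.0 = 78.18 kg
  SrO: 5.335% × 100.0 = 5.335 kg
  Li2O: 1.016% × 100.0 = 1.016 kg
Per-oxide balance check working from each reported weight, relative to the basis at hand (each sum matches its target mass inside rounding margins):
  Al2O3: 61.21·0.003000 + 22.18·0.1652 + 10.51·0.6555 = 10.74 kg (target 10.74 kg)
  B2O3: 5.716·0.3966 = 2.267 kg (target 2.267 kg)
  CaO: 5.716·0.2725 + 1.616·0.5601 = 2.463 kg (target 2.463 kg)
  SiO2: 61.21·0.9949 + 22.18·0.7790 = 78.18 kg (target 78.18 kg)
  SrO: 7.577·0.7041 = 5.335 kg (target 5.335 kg)
  Li2O: 22.18·0.04580 = 1.016 kg (target 1.016 kg)
The glass-mass cross-check: total batch − LOI = 99.99 kg (targets for the oxides total 100.0 kg; against the stated basis, 100.0 kg — differing by rounding only).
Adding the batch up: Σ batch = 108.8 kg; LOI removed, Σ of batch·LOI: 8.815 kg; yield, glass over the total, = 91.90%.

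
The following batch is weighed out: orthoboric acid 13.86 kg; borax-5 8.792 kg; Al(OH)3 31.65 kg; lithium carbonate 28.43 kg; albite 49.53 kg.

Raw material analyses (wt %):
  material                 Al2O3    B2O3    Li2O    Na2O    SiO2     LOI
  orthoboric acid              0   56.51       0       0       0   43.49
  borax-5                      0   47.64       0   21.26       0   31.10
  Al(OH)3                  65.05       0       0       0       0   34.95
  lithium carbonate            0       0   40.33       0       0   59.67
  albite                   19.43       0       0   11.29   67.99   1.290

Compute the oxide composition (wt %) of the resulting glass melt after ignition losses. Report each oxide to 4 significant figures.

The intermediate values appear rounded off to 4 significant digits when written out — all internal work holds full precision end to end — each reported result includes exactly one rounding — all derived quantities (glass mass, LOI, yield, five oxide percentages, the totals) are carried starting from the weights at 94.84 kg of glass at full precision precisely as stated by the problem or answer text.
Mass of each oxide from the mix:
  Al2O3: 31.65·0.6505 + 49.53·0.1943 = 30.21 kg
  B2O3: 13.86·0.5651 + 8.792·0.4764 = 12.02 kg
  Li2O: 28.43·0.4033 = 11.47 kg
  Na2O: 8.792·0.2126 + 49.53·0.1129 = 7.461 kg
  SiO2: 49.53·0.6799 = 33.68 kg
LOI: 13.86·0.4349 + 8.792·0.3110 + 31.65·0.3495 + 28.43·0.5967 + 49.53·0.01290 = 37.43 kg
Glass mass = batch − LOI = 132.3 − 37.43 = 94.84 kg (= Σ oxide masses)
percent by weight: oxide/glass ×100

Glass mass = 94.84 kg (batch 132.3 − LOI 37.43).
Composition: Al2O3 31.86%, B2O3 12.68%, Li2O 12.09%, Na2O 7.867%, SiO2 35.51%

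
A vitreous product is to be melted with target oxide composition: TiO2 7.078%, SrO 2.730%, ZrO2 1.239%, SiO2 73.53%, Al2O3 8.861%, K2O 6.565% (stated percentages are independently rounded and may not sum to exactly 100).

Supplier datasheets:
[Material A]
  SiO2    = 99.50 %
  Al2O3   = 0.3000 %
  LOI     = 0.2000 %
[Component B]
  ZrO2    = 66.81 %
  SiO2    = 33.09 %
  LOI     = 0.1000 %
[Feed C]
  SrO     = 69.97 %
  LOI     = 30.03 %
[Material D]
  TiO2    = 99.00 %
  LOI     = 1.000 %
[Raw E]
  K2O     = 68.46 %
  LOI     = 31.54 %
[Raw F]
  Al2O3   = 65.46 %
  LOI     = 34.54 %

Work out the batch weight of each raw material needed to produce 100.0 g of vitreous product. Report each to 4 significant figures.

Batch per 100.0 g vitreous product:
  Material A: 73.28 g
  Component B: 1.855 g
  Feed C: 3.902 g
  Material D: 7.149 g
  Raw E: 9.590 g
  Raw F: 13.20 g
Total batch = 109.0 g; LOI loss = 8.976 g; yield = 91.76%

Each numeric step runs at exact precision in all steps. The intermediate values are printed with 4-significant-figure rounding within the worked lines. Exactly one rounding goes into every reported result — derived quantities are re-derived at exact precision (the yield, net glass mass, six oxide percentages, ignition loss, the totals) starting from the weights per 100.0 g of glass, exactly as printed in the problem or the answer.
Oxide mass targets, per 100.0 g vitreous product:
  TiO2: 7.078% × 100.0 = 7.078 g
  SrO: 2.730% × 100.0 = 2.730 g
  ZrO2: 1.239% × 100.0 = 1.239 g
  SiO2: 73.53% × 100.0 = 73.53 g
  Al2O3: 8.861% × 100.0 = 8.861 g
  K2O: 6.565% × 100.0 = 6.565 g
Mass-balance tally per oxide with the batch weights as given, on the stated basis (delivered sums recover each target once rounding is allowed for):
  TiO2: 7.149·0.9900 = 7.078 g (target 7.078 g)
  SrO: 3.902·0.6997 = 2.730 g (target 2.730 g)
  ZrO2: 1.855·0.6681 = 1.239 g (target 1.239 g)
  SiO2: 73.28·0.9950 + 1.855·0.3309 = 73.53 g (target 73.53 g)
  Al2O3: 73.28·0.003000 + 13.20·0.6546 = 8.861 g (target 8.861 g)
  K2O: 9.590·0.6846 = 6.565 g (target 6.565 g)
Auditing the glass mass value: Σ batch − LOI loss = 100.0 g (the targets, summed, come to 100.0 g; stated basis 100.0 g — gaps are rounding artifacts).
Summing the batch: Σ batch = 109.0 g; Σ batch·LOI gives LOI loss = 8.976 g; yield = glass ÷ total batch = 91.76%.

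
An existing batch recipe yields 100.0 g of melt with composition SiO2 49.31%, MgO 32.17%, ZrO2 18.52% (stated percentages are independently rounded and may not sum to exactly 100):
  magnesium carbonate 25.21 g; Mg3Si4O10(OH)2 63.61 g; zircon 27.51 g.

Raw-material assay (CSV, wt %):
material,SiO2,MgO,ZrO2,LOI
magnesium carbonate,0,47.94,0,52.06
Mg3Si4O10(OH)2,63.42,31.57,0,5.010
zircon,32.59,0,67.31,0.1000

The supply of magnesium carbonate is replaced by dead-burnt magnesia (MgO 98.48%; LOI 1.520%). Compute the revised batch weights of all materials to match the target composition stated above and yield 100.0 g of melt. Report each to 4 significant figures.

Revised batch per 100.0 g melt:
  dead-burnt magnesia: 12.27 g
  Mg3Si4O10(OH)2: 63.61 g
  zircon: 27.51 g
Total batch = 103.4 g; LOI loss = 3.401 g

Exact precision is maintained throughout — mid-chain values are printed rounded to four significant figures on the page; each reported result takes just one rounding — all derived quantities are recomputed from the batch weights per 100.0 g of glass in full precision (the three compositions, glass mass, totals, yield, LOI) as written in the problem or answer text.
Per-oxide target masses for 100.0 g melt:
  SiO2: 49.31% × 100.0 = 49.31 g
  MgO: 32.17% × 100.0 = 32.17 g
  ZrO2: 18.52% × 100.0 = 18.52 g
Oxide-by-oxide audit from the weights as reported, per the basis as stated (delivered sums recover each target inside rounding margins):
  SiO2: 63.61·0.6342 + 27.51·0.3259 = 49.31 g (target 49.31 g)
  MgO: 12.27·0.9848 + 63.61·0.3157 = 32.17 g (target 32.17 g)
  ZrO2: 27.51·0.6731 = 18.52 g (target 18.52 g)
Glass mass check: total batch − LOI = 99.99 g (per-oxide target masses sum to 100.0 g; against the stated basis, 100.0 g — rounding explains the deltas).
Summing the batch: Σ batch = 103.4 g; loss to ignition Σ batch·LOI = 3.401 g; yield: glass divided by total = 96.71%.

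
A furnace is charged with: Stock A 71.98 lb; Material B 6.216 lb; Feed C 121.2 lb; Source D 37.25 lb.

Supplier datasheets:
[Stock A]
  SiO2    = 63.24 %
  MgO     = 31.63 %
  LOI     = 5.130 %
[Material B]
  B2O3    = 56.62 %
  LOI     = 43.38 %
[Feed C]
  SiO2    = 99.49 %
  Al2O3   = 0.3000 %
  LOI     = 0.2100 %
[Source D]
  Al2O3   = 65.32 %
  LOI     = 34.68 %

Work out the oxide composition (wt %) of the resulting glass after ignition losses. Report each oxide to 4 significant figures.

Glass mass = 217.1 lb (batch 236.6 − LOI 19.56).
Composition: B2O3 1.621%, SiO2 76.52%, MgO 10.49%, Al2O3 11.38%

Every computation runs at exact precision from first step to last — values along the way are displayed, rounded to 4 significant figures, as written — a single rounding produces every reported number. All derived quantities (four oxide percentages, net glass mass, the yield, the totals, LOI) are rebuilt from the weighed amounts for 217.1 lb of glass at full precision, as given in question or answer.
What the batch supplies per oxide:
  B2O3: 6.216·0.5662 = 3.519 lb
  SiO2: 71.98·0.6324 + 121.2·0.9949 = 166.1 lb
  MgO: 71.98·0.3163 = 22.77 lb
  Al2O3: 121.2·0.003000 + 37.25·0.6532 = 24.70 lb
LOI: 71.98·0.05130 + 6.216·0.4338 + 121.2·0.002100 + 37.25·0.3468 = 19.56 lb
Glass = total batch minus LOI = 236.6 − 19.56 = 217.1 lb (= Σ oxide masses)
percent share: oxide ÷ glass, ×100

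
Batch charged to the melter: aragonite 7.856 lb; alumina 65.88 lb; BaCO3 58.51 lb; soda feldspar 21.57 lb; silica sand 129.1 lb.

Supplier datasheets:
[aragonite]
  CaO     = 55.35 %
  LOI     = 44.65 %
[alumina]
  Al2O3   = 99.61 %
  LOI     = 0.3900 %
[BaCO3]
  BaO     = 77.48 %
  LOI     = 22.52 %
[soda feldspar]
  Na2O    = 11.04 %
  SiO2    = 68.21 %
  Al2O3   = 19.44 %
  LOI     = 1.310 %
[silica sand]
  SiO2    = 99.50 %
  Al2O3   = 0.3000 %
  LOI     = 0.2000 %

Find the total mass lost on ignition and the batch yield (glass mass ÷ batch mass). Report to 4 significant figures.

Values along the way appear with 4-significant-digit rounding between the steps. The working math carries full precision at all times. Every reported figure takes just one rounding; the derived quantities, which include LOI, glass mass, five oxide percentages, yield, the totals, are carried in exact precision, precisely as stated by problem or answer, using the weight values for 265.4 lb of glass.
Per-material ignition loss:
  aragonite: 7.856 × 0.4465 = 3.508 lb
  alumina: 65.88 × 0.003900 = 0.2569 lb
  BaCO3: 58.51 × 0.2252 = 13.18 lb
  soda feldspar: 21.57 × 0.01310 = 0.2826 lb
  silica sand: 129.1 × 0.002000 = 0.2582 lb
Total LOI = 17.48 lb
Glass = batch − LOI = 282.9 − 17.48 = 265.4 lb

LOI loss = 17.48 lb; glass = 265.4 lb; yield = 93.82%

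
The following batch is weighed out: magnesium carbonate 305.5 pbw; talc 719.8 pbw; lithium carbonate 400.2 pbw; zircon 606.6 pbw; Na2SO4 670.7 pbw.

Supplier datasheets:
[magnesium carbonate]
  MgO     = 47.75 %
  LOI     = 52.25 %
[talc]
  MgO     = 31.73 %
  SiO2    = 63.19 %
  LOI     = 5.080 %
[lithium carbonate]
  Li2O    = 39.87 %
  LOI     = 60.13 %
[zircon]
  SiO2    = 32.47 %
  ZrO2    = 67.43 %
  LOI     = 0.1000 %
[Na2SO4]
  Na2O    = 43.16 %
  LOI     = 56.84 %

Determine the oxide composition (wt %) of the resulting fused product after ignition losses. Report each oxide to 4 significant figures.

Rounding to four significant figures applies to each working value as displayed; every computation holds full float precision throughout. Every reported figure receives exactly one rounding — all derived quantities are computed at full float precision (the totals, LOI, glass mass, the yield, five oxide percentages) starting from the weights at 1884 pbw of glass precisely as stated by problem or answer.
Oxide masses out of the charge:
  MgO: 305.5·0.4775 + 719.8·0.3173 = 374.3 pbw
  Na2O: 670.7·0.4316 = 289.5 pbw
  Li2O: 400.2·0.3987 = 159.6 pbw
  SiO2: 719.8·0.6319 + 606.6·0.3247 = 651.8 pbw
  ZrO2: 606.6·0.6743 = 409.0 pbw
LOI: 305.5·0.5225 + 719.8·0.05080 + 400.2·0.6013 + 606.6·0.001000 + 670.7·0.5684 = 818.7 pbw
batch − LOI leaves glass = 2703 − 818.7 = 1884 pbw (consistent with Σ oxide mass)
percent by weight: oxide/glass ×100

Glass mass = 1884 pbw (batch 2703 − LOI 818.7).
Composition: MgO 19.86%, Na2O 15.36%, Li2O 8.469%, SiO2 34.59%, ZrO2 21.71%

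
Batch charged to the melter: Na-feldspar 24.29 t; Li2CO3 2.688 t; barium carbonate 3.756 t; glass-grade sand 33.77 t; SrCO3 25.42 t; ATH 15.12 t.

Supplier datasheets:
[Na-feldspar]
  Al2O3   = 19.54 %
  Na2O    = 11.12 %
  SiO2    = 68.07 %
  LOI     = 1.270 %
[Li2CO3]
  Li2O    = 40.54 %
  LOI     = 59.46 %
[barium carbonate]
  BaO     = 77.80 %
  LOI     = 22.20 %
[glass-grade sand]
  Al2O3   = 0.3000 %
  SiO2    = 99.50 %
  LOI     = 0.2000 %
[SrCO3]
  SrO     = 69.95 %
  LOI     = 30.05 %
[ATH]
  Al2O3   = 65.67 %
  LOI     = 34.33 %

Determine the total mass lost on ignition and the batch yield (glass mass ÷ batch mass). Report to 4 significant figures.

Each numeric step holds full float precision at every stage — intermediates are displayed rounded to 4 significant figures at each printed step — exactly one rounding lands on each reported number. The derived quantities are re-derived from the weighed amounts at 89.41 t of glass in full precision (yield, the totals, LOI, six oxide percentages, net glass mass), as given in problem or answer.
Each material's LOI contribution:
  Na-feldspar: 24.29 × 0.01270 = 0.3085 t
  Li2CO3: 2.688 × 0.5946 = 1.598 t
  barium carbonate: 3.756 × 0.2220 = 0.8338 t
  glass-grade sand: 33.77 × 0.002000 = 0.06754 t
  SrCO3: 25.42 × 0.3005 = 7.639 t
  ATH: 15.12 × 0.3433 = 5.191 t
Total LOI = 15.64 t
Glass = batch − LOI = 105.0 − 15.64 = 89.41 t

LOI loss = 15.64 t; glass = 89.41 t; yield = 85.11%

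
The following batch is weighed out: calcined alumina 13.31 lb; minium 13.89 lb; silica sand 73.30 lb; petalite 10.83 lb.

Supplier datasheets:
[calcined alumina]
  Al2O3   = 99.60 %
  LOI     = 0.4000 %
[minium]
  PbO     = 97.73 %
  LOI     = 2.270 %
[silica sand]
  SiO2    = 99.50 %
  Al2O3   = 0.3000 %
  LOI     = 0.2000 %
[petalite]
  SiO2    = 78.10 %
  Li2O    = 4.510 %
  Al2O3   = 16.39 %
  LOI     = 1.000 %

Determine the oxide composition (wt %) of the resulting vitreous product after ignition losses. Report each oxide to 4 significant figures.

Glass mass = 110.7 lb (batch 111.3 − LOI 0.6234).
Composition: PbO 12.26%, SiO2 73.52%, Li2O 0.4412%, Al2O3 13.78%

Working values are displayed, rounded to four significant digits, when written out; all arithmetic runs at full precision in all steps. Each reported figure takes just one rounding; the derived quantities are computed using the weight values for 110.7 lb of glass in full float precision (net glass mass, LOI, the four compositions, yield, the totals), as set out in question or answer.
Delivered oxide masses:
  PbO: 13.89·0.9773 = 13.57 lb
  SiO2: 73.30·0.9950 + 10.83·0.7810 = 81.39 lb
  Li2O: 10.83·0.04510 = 0.4884 lb
  Al2O3: 13.31·0.9960 + 73.30·0.003000 + 10.83·0.1639 = 15.25 lb
LOI: 13.31·0.004000 + 13.89·0.02270 + 73.30·0.002000 + 10.83·0.01000 = 0.6234 lb
Glass = total batch minus LOI = 111.3 − 0.6234 = 110.7 lb (= the summed oxide contributions)
each wt % is 100 × oxide ÷ glass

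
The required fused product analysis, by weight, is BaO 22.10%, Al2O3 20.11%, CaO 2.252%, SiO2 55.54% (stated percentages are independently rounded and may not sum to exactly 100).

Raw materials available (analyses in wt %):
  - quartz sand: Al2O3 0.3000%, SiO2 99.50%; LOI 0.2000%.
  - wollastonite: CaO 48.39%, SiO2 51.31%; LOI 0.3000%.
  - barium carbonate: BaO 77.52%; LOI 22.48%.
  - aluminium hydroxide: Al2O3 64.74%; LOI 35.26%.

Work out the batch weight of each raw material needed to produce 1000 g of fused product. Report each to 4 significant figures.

Rounding to four significant digits extends to every mid-chain value as printed. Full float precision is maintained through the solve — every reported figure includes exactly one rounding — all derived quantities, including the yield, net glass mass, totals, LOI, four oxide percentages, are rebuilt from the weighed amounts per 1000 g of glass at full precision as set out in either problem or answer.
The oxide mass targets at 1000 g fused product:
  BaO: 22.10% × 1000 = 221.0 g
  Al2O3: 20.11% × 1000 = 201.1 g
  CaO: 2.252% × 1000 = 22.52 g
  SiO2: 55.54% × 1000 = 555.4 g
Checking each oxide sum given the weights on record, on the stated basis (every target is met by its sum once rounding is allowed for):
  BaO: 285.1·0.7752 = 221.0 g (target 221.0 g)
  Al2O3: 534.2·0.003000 + 308.2·0.6474 = 201.1 g (target 201.1 g)
  CaO: 46.54·0.4839 = 22.52 g (target 22.52 g)
  SiO2: 534.2·0.9950 + 46.54·0.5131 = 555.4 g (target 555.4 g)
Consistency of the glass mass: whole batch net of LOI = 1000 g (the Σ of target masses is 1000 g; against the stated basis, 1000 g — gaps are rounding artifacts).
Total batch = Σ batch = 1174 g; ignition loss, Σ(batch × LOI) = 174.0 g; yield: glass divided by total = 85.18%.

Batch per 1000 g fused product:
  quartz sand: 534.2 g
  wollastonite: 46.54 g
  barium carbonate: 285.1 g
  aluminium hydroxide: 308.2 g
Total batch = 1174 g; LOI loss = 174.0 g; yield = 85.18%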